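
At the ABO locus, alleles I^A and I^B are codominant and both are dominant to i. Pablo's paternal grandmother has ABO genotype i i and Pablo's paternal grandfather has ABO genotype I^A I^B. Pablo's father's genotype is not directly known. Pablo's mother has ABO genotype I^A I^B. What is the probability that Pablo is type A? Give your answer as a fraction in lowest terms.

Pablo's father's ABO genotype from i i × I^A I^B: 1/2 I^A i, 1/2 I^B i.
Crossing each possibility with the mother I^A I^B and summing P(type A): 1/2·1/2 + 1/2·1/4 = 3/8.

3/8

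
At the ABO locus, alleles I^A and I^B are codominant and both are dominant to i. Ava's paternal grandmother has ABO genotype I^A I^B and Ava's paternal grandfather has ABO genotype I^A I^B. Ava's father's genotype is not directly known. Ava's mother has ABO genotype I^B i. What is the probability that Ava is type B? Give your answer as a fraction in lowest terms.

1/2

Ava's father's ABO genotype from I^A I^B × I^A I^B: 1/4 I^A I^A, 1/2 I^A I^B, 1/4 I^B I^B.
Crossing each possibility with the mother I^B i and summing P(type B): 1/4·0 + 1/2·1/2 + 1/4·1 = 1/2.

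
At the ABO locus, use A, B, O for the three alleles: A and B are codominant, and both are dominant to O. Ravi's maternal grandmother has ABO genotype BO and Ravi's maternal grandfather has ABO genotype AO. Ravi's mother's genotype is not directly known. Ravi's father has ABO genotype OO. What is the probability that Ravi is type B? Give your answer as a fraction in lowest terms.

Ravi's mother's ABO genotype from BO × AO: 1/4 AB, 1/4 AO, 1/4 BO, 1/4 OO.
Crossing each possibility with the father OO and summing P(type B): 1/4·1/2 + 1/4·0 + 1/4·1/2 + 1/4·0 = 1/4.

1/4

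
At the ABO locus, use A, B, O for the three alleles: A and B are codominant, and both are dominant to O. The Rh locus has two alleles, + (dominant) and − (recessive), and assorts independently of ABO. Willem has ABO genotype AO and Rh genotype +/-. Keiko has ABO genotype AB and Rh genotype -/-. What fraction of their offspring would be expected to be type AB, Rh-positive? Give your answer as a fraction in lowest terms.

ABO cross AO × AB → offspring phenotypes: 1/2 A, 1/4 B, 1/4 AB.
Rh cross +/- × -/- → 1/2 Rh+, 1/2 Rh-.
Independent loci: P(type AB, Rh-positive) = 1/4 × 1/2 = 1/8.

1/8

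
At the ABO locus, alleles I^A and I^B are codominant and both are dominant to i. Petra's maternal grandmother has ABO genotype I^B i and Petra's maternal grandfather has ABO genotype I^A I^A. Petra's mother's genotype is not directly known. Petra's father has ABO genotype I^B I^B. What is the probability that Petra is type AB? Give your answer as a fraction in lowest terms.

Petra's mother's ABO genotype from I^B i × I^A I^A: 1/2 I^A I^B, 1/2 I^A i.
Crossing each possibility with the father I^B I^B and summing P(type AB): 1/2·1/2 + 1/2·1/2 = 1/2.

1/2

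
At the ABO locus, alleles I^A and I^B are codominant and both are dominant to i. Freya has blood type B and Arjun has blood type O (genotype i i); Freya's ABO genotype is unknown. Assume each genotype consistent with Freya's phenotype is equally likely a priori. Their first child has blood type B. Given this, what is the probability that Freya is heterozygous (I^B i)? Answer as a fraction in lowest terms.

Possible genotypes: Freya ∈ {I^B I^B, I^B i}; Arjun ∈ {i i}.
Weight each parental genotype pair by prior × P(type-B child):
  I^B I^B × i i: posterior weight 2/3.
  I^B i × i i: posterior weight 1/3.
Sum the posterior weight over pairs where Freya is I^B i: 1/3.

1/3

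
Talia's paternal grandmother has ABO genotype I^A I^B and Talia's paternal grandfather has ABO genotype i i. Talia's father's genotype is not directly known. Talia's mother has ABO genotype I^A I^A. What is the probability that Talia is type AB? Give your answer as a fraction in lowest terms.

Talia's father's ABO genotype from I^A I^B × i i: 1/2 I^A i, 1/2 I^B i.
Crossing each possibility with the mother I^A I^A and summing P(type AB): 1/2·0 + 1/2·1/2 = 1/4.

1/4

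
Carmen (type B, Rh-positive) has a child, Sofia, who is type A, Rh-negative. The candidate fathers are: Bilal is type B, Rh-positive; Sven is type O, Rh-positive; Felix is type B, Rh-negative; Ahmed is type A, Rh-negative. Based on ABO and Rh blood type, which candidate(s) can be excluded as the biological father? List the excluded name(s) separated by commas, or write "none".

Bilal, Sven, Felix

A candidate is excluded only if no genotype consistent with his phenotype could produce a type A, Rh-negative child with a type B, Rh-positive mother.
Bilal (type B, Rh+): no genotype consistent with that phenotype can produce a type-A Rh- child with a type-B mother.
Sven (type O, Rh+): no genotype consistent with that phenotype can produce a type-A Rh- child with a type-B mother.
Felix (type B, Rh-): no genotype consistent with that phenotype can produce a type-A Rh- child with a type-B mother.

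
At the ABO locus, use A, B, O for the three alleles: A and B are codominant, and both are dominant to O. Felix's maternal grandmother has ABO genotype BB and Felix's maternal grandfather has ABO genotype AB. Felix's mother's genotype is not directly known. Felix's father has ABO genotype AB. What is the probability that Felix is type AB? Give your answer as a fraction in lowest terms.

Felix's mother's ABO genotype from BB × AB: 1/2 AB, 1/2 BB.
Crossing each possibility with the father AB and summing P(type AB): 1/2·1/2 + 1/2·1/2 = 1/2.

1/2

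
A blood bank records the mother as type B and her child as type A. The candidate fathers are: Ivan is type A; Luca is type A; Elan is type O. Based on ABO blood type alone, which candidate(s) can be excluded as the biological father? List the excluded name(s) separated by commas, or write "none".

A candidate is excluded only if no genotype consistent with his phenotype could produce a type A child with a type B mother.
Elan (type O): no genotype consistent with that phenotype can produce a type-A child with a type-B mother.

Elan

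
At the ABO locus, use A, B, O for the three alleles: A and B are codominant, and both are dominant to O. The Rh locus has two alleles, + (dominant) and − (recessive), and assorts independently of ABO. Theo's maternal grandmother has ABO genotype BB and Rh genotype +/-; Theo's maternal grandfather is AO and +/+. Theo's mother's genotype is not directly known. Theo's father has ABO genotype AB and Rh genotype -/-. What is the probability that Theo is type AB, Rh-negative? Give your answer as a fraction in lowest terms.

Theo's mother's ABO genotype from BB × AO: 1/2 AB, 1/2 BO.
Crossing each possibility with the father AB and summing P(type AB): 1/2·1/2 + 1/2·1/4 = 3/8.
Similarly for Rh via the mother's Rh distribution: P(Rh-) = 1/4.
Independent loci: 3/8 × 1/4 = 3/32.

3/32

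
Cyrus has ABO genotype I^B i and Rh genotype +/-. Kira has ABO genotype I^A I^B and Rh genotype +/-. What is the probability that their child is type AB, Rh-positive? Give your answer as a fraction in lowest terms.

ABO cross I^B i × I^A I^B → offspring phenotypes: 1/4 A, 1/2 B, 1/4 AB.
Rh cross +/- × +/- → 3/4 Rh+, 1/4 Rh-.
Independent loci: P(type AB, Rh-positive) = 1/4 × 3/4 = 3/16.

3/16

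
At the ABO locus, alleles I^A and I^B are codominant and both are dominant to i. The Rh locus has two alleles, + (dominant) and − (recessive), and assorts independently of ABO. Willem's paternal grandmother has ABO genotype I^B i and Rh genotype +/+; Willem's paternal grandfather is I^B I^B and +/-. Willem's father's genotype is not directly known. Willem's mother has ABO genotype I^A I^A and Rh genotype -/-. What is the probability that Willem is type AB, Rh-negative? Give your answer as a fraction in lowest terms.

3/16

Willem's father's ABO genotype from I^B i × I^B I^B: 1/2 I^B I^B, 1/2 I^B i.
Crossing each possibility with the mother I^A I^A and summing P(type AB): 1/2·1 + 1/2·1/2 = 3/4.
Similarly for Rh via the father's Rh distribution: P(Rh-) = 1/4.
Independent loci: 3/4 × 1/4 = 3/16.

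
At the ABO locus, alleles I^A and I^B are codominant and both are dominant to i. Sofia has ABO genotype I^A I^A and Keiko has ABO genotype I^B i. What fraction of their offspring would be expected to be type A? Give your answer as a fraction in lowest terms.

1/2

ABO cross I^A I^A × I^B i → offspring phenotypes: 1/2 A, 1/2 AB.
So P(type A) = 1/2.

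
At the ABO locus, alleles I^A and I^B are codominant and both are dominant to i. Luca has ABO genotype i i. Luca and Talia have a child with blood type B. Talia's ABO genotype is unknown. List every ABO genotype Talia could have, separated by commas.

I^A I^B, I^B I^B, I^B i

For each candidate genotype of Talia, check whether crossing it with i i can produce every observed child phenotype.
  I^A I^A → possible child types {A} ✗
  I^A I^B → possible child types {A, B} ✓
  I^A i → possible child types {O, A} ✗
  I^B I^B → possible child types {B} ✓
  I^B i → possible child types {O, B} ✓
  i i → possible child types {O} ✗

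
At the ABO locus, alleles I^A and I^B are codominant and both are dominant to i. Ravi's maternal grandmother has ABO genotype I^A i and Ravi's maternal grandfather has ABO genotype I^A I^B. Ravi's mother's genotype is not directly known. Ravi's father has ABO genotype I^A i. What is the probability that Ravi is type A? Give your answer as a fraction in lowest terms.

5/8

Ravi's mother's ABO genotype from I^A i × I^A I^B: 1/4 I^A I^A, 1/4 I^A I^B, 1/4 I^A i, 1/4 I^B i.
Crossing each possibility with the father I^A i and summing P(type A): 1/4·1 + 1/4·1/2 + 1/4·3/4 + 1/4·1/4 = 5/8.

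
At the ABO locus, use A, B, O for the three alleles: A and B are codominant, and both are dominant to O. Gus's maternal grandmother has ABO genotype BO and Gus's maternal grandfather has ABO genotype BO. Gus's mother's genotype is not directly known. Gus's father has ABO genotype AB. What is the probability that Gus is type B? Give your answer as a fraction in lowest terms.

Gus's mother's ABO genotype from BO × BO: 1/4 BB, 1/2 BO, 1/4 OO.
Crossing each possibility with the father AB and summing P(type B): 1/4·1/2 + 1/2·1/2 + 1/4·1/2 = 1/2.

1/2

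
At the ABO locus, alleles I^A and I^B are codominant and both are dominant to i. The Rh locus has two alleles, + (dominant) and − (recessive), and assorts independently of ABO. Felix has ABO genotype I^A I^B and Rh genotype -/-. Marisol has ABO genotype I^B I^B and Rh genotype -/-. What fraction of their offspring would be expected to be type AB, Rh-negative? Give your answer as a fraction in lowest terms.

ABO cross I^A I^B × I^B I^B → offspring phenotypes: 1/2 B, 1/2 AB.
Rh cross -/- × -/- → 1 Rh-.
Independent loci: P(type AB, Rh-negative) = 1/2 × 1 = 1/2.

1/2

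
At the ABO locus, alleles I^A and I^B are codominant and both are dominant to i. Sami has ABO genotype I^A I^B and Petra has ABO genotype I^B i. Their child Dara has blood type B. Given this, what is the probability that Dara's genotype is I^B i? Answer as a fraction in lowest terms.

1/2

Cross I^A I^B × I^B i → 1/4 I^A I^B, 1/4 I^A i, 1/4 I^B I^B, 1/4 I^B i.
Type-B genotypes among offspring: I^B I^B (1/4), I^B i (1/4); total 1/2.
P(I^B i | type B) = (1/4) / (1/2) = 1/2.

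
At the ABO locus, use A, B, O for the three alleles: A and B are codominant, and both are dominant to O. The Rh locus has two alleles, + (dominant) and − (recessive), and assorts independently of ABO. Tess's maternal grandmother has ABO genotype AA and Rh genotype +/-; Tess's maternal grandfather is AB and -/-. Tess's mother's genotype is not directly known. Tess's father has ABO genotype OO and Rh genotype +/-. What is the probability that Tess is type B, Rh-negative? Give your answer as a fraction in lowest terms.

Tess's mother's ABO genotype from AA × AB: 1/2 AA, 1/2 AB.
Crossing each possibility with the father OO and summing P(type B): 1/2·0 + 1/2·1/2 = 1/4.
Similarly for Rh via the mother's Rh distribution: P(Rh-) = 3/8.
Independent loci: 1/4 × 3/8 = 3/32.

3/32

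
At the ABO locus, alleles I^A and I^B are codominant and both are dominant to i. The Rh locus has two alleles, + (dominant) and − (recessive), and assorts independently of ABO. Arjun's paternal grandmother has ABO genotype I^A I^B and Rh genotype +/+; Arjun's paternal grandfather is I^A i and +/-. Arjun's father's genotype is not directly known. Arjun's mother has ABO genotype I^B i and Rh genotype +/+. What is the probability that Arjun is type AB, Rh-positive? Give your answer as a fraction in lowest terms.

Arjun's father's ABO genotype from I^A I^B × I^A i: 1/4 I^A I^A, 1/4 I^A I^B, 1/4 I^A i, 1/4 I^B i.
Crossing each possibility with the mother I^B i and summing P(type AB): 1/4·1/2 + 1/4·1/4 + 1/4·1/4 + 1/4·0 = 1/4.
Similarly for Rh via the father's Rh distribution: P(Rh+) = 1.
Independent loci: 1/4 × 1 = 1/4.

1/4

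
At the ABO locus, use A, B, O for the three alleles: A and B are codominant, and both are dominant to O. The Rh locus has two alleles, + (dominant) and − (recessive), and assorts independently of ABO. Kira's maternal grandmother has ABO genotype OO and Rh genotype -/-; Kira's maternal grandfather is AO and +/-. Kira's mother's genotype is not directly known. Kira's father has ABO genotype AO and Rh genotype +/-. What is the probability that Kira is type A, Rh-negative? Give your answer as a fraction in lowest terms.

15/64

Kira's mother's ABO genotype from OO × AO: 1/2 AO, 1/2 OO.
Crossing each possibility with the father AO and summing P(type A): 1/2·3/4 + 1/2·1/2 = 5/8.
Similarly for Rh via the mother's Rh distribution: P(Rh-) = 3/8.
Independent loci: 5/8 × 3/8 = 15/64.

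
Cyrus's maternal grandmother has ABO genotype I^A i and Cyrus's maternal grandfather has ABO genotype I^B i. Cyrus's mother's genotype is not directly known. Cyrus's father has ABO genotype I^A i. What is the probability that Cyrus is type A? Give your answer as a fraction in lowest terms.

1/2

Cyrus's mother's ABO genotype from I^A i × I^B i: 1/4 I^A I^B, 1/4 I^A i, 1/4 I^B i, 1/4 i i.
Crossing each possibility with the father I^A i and summing P(type A): 1/4·1/2 + 1/4·3/4 + 1/4·1/4 + 1/4·1/2 = 1/2.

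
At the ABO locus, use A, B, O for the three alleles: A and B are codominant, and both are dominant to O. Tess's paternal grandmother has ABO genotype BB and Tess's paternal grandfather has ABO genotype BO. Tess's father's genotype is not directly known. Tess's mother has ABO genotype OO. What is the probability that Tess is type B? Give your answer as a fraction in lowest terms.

Tess's father's ABO genotype from BB × BO: 1/2 BB, 1/2 BO.
Crossing each possibility with the mother OO and summing P(type B): 1/2·1 + 1/2·1/2 = 3/4.

3/4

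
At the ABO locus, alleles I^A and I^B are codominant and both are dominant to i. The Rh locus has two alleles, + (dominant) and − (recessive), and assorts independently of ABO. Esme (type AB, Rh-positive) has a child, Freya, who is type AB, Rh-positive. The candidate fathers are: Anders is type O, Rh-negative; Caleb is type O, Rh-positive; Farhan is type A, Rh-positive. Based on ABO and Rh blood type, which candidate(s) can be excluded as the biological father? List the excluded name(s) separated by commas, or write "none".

Anders, Caleb

A candidate is excluded only if no genotype consistent with his phenotype could produce a type AB, Rh-positive child with a type AB, Rh-positive mother.
Anders (type O, Rh-): no genotype consistent with that phenotype can produce a type-AB Rh+ child with a type-AB mother.
Caleb (type O, Rh+): no genotype consistent with that phenotype can produce a type-AB Rh+ child with a type-AB mother.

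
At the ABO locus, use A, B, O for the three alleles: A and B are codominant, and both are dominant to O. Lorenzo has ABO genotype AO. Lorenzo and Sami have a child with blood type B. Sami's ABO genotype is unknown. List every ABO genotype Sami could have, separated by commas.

For each candidate genotype of Sami, check whether crossing it with AO can produce every observed child phenotype.
  AA → possible child types {A} ✗
  AB → possible child types {A, B, AB} ✓
  AO → possible child types {O, A} ✗
  BB → possible child types {B, AB} ✓
  BO → possible child types {O, A, B, AB} ✓
  OO → possible child types {O, A} ✗

AB, BB, BO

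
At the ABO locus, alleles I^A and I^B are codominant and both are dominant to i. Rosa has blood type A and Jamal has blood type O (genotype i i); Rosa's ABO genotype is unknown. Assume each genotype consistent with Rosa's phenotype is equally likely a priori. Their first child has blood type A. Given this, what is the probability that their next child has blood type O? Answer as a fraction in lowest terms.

1/6

Possible genotypes: Rosa ∈ {I^A I^A, I^A i}; Jamal ∈ {i i}.
Weight each parental genotype pair by prior × P(type-A child):
  I^A I^A × i i: posterior weight 2/3; P(next child type O) = 0.
  I^A i × i i: posterior weight 1/3; P(next child type O) = 1/2.
Weighted sum = 1/6.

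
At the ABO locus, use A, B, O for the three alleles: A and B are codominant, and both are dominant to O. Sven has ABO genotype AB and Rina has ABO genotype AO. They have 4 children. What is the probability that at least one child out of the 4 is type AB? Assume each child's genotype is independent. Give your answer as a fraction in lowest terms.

ABO cross AB × AO → 1/2 A, 1/4 B, 1/4 AB.
So P(type AB) = 1/4 per child.
P(none) = (3/4)^4 = 81/256; P(at least one) = 1 − 81/256 = 175/256.

175/256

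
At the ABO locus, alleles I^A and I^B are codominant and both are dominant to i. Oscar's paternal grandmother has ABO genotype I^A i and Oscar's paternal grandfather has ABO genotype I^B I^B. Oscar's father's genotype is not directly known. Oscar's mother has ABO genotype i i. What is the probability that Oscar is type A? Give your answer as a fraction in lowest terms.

1/4

Oscar's father's ABO genotype from I^A i × I^B I^B: 1/2 I^A I^B, 1/2 I^B i.
Crossing each possibility with the mother i i and summing P(type A): 1/2·1/2 + 1/2·0 = 1/4.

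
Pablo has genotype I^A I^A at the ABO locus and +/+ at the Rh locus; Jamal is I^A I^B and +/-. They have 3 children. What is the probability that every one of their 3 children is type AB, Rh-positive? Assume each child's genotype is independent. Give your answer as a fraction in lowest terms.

1/8

ABO cross I^A I^A × I^A I^B → 1/2 A, 1/2 AB.
Rh cross +/+ × +/- → 1 Rh+; so P(type AB, Rh-positive) = 1/2 × 1 = 1/2 per child.
All 3 independent: (1/2)^3 = 1/8.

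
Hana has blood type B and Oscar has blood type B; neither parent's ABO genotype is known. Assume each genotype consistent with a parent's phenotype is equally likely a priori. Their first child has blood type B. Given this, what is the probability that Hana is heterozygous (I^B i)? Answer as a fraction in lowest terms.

7/15

Possible genotypes: Hana ∈ {I^B I^B, I^B i}; Oscar ∈ {I^B I^B, I^B i}.
Weight each parental genotype pair by prior × P(type-B child):
  I^B I^B × I^B I^B: posterior weight 4/15.
  I^B I^B × I^B i: posterior weight 4/15.
  I^B i × I^B I^B: posterior weight 4/15.
  I^B i × I^B i: posterior weight 1/5.
Sum the posterior weight over pairs where Hana is I^B i: 7/15.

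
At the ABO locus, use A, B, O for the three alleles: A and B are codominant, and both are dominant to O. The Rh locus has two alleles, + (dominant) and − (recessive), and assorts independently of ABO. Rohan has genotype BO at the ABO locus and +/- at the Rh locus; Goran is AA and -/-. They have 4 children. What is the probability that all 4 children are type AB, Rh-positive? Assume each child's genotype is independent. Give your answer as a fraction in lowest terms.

1/256

ABO cross BO × AA → 1/2 A, 1/2 AB.
Rh cross +/- × -/- → 1/2 Rh+, 1/2 Rh-; so P(type AB, Rh-positive) = 1/2 × 1/2 = 1/4 per child.
All 4 independent: (1/4)^4 = 1/256.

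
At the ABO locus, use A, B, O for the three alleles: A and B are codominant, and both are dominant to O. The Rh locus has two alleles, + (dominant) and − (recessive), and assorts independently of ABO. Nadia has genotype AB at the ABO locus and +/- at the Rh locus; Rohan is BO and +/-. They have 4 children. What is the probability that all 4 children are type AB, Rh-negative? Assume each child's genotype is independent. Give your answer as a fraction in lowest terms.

ABO cross AB × BO → 1/4 A, 1/2 B, 1/4 AB.
Rh cross +/- × +/- → 3/4 Rh+, 1/4 Rh-; so P(type AB, Rh-negative) = 1/4 × 1/4 = 1/16 per child.
All 4 independent: (1/16)^4 = 1/65536.

1/65536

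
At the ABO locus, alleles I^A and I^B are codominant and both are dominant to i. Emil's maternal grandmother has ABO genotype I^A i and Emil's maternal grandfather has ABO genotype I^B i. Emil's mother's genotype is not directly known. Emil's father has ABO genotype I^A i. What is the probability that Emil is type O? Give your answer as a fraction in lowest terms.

Emil's mother's ABO genotype from I^A i × I^B i: 1/4 I^A I^B, 1/4 I^A i, 1/4 I^B i, 1/4 i i.
Crossing each possibility with the father I^A i and summing P(type O): 1/4·0 + 1/4·1/4 + 1/4·1/4 + 1/4·1/2 = 1/4.

1/4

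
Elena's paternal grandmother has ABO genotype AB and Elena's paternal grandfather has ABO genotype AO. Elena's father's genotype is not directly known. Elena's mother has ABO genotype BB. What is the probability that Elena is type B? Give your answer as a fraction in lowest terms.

Elena's father's ABO genotype from AB × AO: 1/4 AA, 1/4 AB, 1/4 AO, 1/4 BO.
Crossing each possibility with the mother BB and summing P(type B): 1/4·0 + 1/4·1/2 + 1/4·1/2 + 1/4·1 = 1/2.

1/2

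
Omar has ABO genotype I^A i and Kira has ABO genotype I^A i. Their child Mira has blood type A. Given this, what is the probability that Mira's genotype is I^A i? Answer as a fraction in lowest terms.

Cross I^A i × I^A i → 1/4 I^A I^A, 1/2 I^A i, 1/4 i i.
Type-A genotypes among offspring: I^A I^A (1/4), I^A i (1/2); total 3/4.
P(I^A i | type A) = (1/2) / (3/4) = 2/3.

2/3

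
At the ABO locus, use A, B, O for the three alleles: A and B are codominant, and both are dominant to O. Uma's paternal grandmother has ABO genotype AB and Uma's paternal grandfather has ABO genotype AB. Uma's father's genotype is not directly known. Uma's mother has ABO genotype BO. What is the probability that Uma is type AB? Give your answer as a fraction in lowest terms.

Uma's father's ABO genotype from AB × AB: 1/4 AA, 1/2 AB, 1/4 BB.
Crossing each possibility with the mother BO and summing P(type AB): 1/4·1/2 + 1/2·1/4 + 1/4·0 = 1/4.

1/4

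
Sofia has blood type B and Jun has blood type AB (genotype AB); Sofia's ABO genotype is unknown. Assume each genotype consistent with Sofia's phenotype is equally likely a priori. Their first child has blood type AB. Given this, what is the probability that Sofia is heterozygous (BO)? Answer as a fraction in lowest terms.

1/3

Possible genotypes: Sofia ∈ {BB, BO}; Jun ∈ {AB}.
Weight each parental genotype pair by prior × P(type-AB child):
  BB × AB: posterior weight 2/3.
  BO × AB: posterior weight 1/3.
Sum the posterior weight over pairs where Sofia is BO: 1/3.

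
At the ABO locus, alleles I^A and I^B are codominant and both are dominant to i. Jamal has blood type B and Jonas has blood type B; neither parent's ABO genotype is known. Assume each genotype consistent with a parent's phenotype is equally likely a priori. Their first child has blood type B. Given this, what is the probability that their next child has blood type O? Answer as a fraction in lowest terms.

Possible genotypes: Jamal ∈ {I^B I^B, I^B i}; Jonas ∈ {I^B I^B, I^B i}.
Weight each parental genotype pair by prior × P(type-B child):
  I^B I^B × I^B I^B: posterior weight 4/15; P(next child type O) = 0.
  I^B I^B × I^B i: posterior weight 4/15; P(next child type O) = 0.
  I^B i × I^B I^B: posterior weight 4/15; P(next child type O) = 0.
  I^B i × I^B i: posterior weight 1/5; P(next child type O) = 1/4.
Weighted sum = 1/20.

1/20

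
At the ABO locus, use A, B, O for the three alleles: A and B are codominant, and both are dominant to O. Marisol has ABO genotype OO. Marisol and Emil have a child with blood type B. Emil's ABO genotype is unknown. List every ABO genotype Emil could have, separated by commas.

For each candidate genotype of Emil, check whether crossing it with OO can produce every observed child phenotype.
  AA → possible child types {A} ✗
  AB → possible child types {A, B} ✓
  AO → possible child types {O, A} ✗
  BB → possible child types {B} ✓
  BO → possible child types {O, B} ✓
  OO → possible child types {O} ✗

AB, BB, BO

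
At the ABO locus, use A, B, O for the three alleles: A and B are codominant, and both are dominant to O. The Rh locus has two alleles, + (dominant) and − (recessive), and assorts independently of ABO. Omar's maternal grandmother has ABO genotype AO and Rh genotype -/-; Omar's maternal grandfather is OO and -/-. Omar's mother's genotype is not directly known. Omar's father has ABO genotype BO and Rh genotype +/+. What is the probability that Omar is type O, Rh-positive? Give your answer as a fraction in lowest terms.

Omar's mother's ABO genotype from AO × OO: 1/2 AO, 1/2 OO.
Crossing each possibility with the father BO and summing P(type O): 1/2·1/4 + 1/2·1/2 = 3/8.
Similarly for Rh via the mother's Rh distribution: P(Rh+) = 1.
Independent loci: 3/8 × 1 = 3/8.

3/8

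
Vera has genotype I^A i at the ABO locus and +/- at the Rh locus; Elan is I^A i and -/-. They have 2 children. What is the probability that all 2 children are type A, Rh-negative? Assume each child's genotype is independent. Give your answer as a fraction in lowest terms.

9/64

ABO cross I^A i × I^A i → 1/4 O, 3/4 A.
Rh cross +/- × -/- → 1/2 Rh+, 1/2 Rh-; so P(type A, Rh-negative) = 3/4 × 1/2 = 3/8 per child.
All 2 independent: (3/8)^2 = 9/64.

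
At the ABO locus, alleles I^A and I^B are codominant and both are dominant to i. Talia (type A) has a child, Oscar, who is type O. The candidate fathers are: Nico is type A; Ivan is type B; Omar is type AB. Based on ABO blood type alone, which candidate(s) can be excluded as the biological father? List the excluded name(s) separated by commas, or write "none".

A candidate is excluded only if no genotype consistent with his phenotype could produce a type O child with a type A mother.
Omar (type AB): no genotype consistent with that phenotype can produce a type-O child with a type-A mother.

Omar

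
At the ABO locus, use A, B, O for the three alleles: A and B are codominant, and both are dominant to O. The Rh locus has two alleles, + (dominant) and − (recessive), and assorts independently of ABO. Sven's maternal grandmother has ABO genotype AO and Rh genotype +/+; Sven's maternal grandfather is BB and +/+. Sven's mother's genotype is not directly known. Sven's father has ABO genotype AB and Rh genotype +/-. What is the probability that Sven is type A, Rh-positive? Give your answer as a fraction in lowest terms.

Sven's mother's ABO genotype from AO × BB: 1/2 AB, 1/2 BO.
Crossing each possibility with the father AB and summing P(type A): 1/2·1/4 + 1/2·1/4 = 1/4.
Similarly for Rh via the mother's Rh distribution: P(Rh+) = 1.
Independent loci: 1/4 × 1 = 1/4.

1/4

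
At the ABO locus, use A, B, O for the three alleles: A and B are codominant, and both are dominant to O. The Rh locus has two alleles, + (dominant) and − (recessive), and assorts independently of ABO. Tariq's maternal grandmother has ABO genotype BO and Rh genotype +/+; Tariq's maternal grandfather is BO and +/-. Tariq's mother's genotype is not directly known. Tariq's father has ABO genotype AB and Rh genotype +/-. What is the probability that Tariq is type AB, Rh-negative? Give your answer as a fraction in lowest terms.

Tariq's mother's ABO genotype from BO × BO: 1/4 BB, 1/2 BO, 1/4 OO.
Crossing each possibility with the father AB and summing P(type AB): 1/4·1/2 + 1/2·1/4 + 1/4·0 = 1/4.
Similarly for Rh via the mother's Rh distribution: P(Rh-) = 1/8.
Independent loci: 1/4 × 1/8 = 1/32.

1/32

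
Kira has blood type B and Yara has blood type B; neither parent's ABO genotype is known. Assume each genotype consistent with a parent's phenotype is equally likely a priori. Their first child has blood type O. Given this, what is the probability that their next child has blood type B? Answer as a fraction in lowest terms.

Possible genotypes: Kira ∈ {BB, BO}; Yara ∈ {BB, BO}.
Weight each parental genotype pair by prior × P(type-O child):
  BO × BO: posterior weight 1; P(next child type B) = 3/4.
Weighted sum = 3/4.

3/4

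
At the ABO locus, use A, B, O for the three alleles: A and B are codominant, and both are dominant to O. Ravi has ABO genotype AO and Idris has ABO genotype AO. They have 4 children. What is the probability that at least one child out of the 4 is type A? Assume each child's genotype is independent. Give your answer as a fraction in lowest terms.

255/256

ABO cross AO × AO → 1/4 O, 3/4 A.
So P(type A) = 3/4 per child.
P(none) = (1/4)^4 = 1/256; P(at least one) = 1 − 1/256 = 255/256.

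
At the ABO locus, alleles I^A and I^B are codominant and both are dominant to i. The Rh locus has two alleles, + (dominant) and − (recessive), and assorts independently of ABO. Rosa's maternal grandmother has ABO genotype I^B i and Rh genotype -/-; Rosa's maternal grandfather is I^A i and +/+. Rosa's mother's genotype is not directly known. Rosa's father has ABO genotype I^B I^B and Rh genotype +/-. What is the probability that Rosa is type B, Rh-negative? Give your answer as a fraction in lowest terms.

Rosa's mother's ABO genotype from I^B i × I^A i: 1/4 I^A I^B, 1/4 I^A i, 1/4 I^B i, 1/4 i i.
Crossing each possibility with the father I^B I^B and summing P(type B): 1/4·1/2 + 1/4·1/2 + 1/4·1 + 1/4·1 = 3/4.
Similarly for Rh via the mother's Rh distribution: P(Rh-) = 1/4.
Independent loci: 3/4 × 1/4 = 3/16.

3/16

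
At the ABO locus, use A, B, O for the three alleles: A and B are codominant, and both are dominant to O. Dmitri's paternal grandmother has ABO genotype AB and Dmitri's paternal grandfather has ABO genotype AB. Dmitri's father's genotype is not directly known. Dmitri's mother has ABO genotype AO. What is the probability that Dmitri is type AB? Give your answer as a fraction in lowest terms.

Dmitri's father's ABO genotype from AB × AB: 1/4 AA, 1/2 AB, 1/4 BB.
Crossing each possibility with the mother AO and summing P(type AB): 1/4·0 + 1/2·1/4 + 1/4·1/2 = 1/4.

1/4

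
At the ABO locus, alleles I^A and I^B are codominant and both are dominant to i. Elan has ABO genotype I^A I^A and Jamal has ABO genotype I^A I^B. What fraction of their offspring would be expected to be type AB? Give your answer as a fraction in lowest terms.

ABO cross I^A I^A × I^A I^B → offspring phenotypes: 1/2 A, 1/2 AB.
So P(type AB) = 1/2.

1/2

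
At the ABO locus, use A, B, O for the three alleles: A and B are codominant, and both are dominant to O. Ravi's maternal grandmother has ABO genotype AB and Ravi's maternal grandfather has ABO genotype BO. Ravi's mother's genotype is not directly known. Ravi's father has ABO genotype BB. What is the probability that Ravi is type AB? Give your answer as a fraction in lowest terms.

1/4

Ravi's mother's ABO genotype from AB × BO: 1/4 AB, 1/4 AO, 1/4 BB, 1/4 BO.
Crossing each possibility with the father BB and summing P(type AB): 1/4·1/2 + 1/4·1/2 + 1/4·0 + 1/4·0 = 1/4.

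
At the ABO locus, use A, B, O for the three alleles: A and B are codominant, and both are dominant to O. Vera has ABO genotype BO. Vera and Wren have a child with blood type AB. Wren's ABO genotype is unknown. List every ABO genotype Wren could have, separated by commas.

AA, AB, AO

For each candidate genotype of Wren, check whether crossing it with BO can produce every observed child phenotype.
  AA → possible child types {A, AB} ✓
  AB → possible child types {A, B, AB} ✓
  AO → possible child types {O, A, B, AB} ✓
  BB → possible child types {B} ✗
  BO → possible child types {O, B} ✗
  OO → possible child types {O, B} ✗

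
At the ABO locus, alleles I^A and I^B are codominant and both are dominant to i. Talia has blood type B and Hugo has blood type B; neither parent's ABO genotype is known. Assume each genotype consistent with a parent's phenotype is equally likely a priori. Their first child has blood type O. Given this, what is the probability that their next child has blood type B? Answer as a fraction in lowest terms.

Possible genotypes: Talia ∈ {I^B I^B, I^B i}; Hugo ∈ {I^B I^B, I^B i}.
Weight each parental genotype pair by prior × P(type-O child):
  I^B i × I^B i: posterior weight 1; P(next child type B) = 3/4.
Weighted sum = 3/4.

3/4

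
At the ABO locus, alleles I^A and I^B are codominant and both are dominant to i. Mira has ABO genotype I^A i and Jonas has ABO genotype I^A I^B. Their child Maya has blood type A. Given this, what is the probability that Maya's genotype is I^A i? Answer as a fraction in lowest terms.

Cross I^A i × I^A I^B → 1/4 I^A I^A, 1/4 I^A I^B, 1/4 I^A i, 1/4 I^B i.
Type-A genotypes among offspring: I^A I^A (1/4), I^A i (1/4); total 1/2.
P(I^A i | type A) = (1/4) / (1/2) = 1/2.

1/2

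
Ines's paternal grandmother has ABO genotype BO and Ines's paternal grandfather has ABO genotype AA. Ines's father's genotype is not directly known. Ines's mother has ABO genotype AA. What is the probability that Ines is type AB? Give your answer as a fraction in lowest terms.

1/4

Ines's father's ABO genotype from BO × AA: 1/2 AB, 1/2 AO.
Crossing each possibility with the mother AA and summing P(type AB): 1/2·1/2 + 1/2·0 = 1/4.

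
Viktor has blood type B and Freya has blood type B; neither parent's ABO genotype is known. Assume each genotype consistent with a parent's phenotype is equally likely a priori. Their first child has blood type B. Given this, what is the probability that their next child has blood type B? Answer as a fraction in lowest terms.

19/20

Possible genotypes: Viktor ∈ {I^B I^B, I^B i}; Freya ∈ {I^B I^B, I^B i}.
Weight each parental genotype pair by prior × P(type-B child):
  I^B I^B × I^B I^B: posterior weight 4/15; P(next child type B) = 1.
  I^B I^B × I^B i: posterior weight 4/15; P(next child type B) = 1.
  I^B i × I^B I^B: posterior weight 4/15; P(next child type B) = 1.
  I^B i × I^B i: posterior weight 1/5; P(next child type B) = 3/4.
Weighted sum = 19/20.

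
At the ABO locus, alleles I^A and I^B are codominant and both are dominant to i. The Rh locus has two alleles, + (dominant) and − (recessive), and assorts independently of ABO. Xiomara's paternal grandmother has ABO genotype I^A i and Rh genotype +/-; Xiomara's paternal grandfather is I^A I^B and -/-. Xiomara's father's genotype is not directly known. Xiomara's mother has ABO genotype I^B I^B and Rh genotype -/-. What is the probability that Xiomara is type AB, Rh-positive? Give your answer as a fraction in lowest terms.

Xiomara's father's ABO genotype from I^A i × I^A I^B: 1/4 I^A I^A, 1/4 I^A I^B, 1/4 I^A i, 1/4 I^B i.
Crossing each possibility with the mother I^B I^B and summing P(type AB): 1/4·1 + 1/4·1/2 + 1/4·1/2 + 1/4·0 = 1/2.
Similarly for Rh via the father's Rh distribution: P(Rh+) = 1/4.
Independent loci: 1/2 × 1/4 = 1/8.

1/8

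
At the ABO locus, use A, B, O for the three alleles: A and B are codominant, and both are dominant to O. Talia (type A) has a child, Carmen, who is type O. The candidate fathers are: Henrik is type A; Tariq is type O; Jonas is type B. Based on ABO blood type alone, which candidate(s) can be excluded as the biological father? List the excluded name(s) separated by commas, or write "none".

none

A candidate is excluded only if no genotype consistent with his phenotype could produce a type O child with a type A mother.
Every candidate has at least one consistent genotype combination, so none can be excluded.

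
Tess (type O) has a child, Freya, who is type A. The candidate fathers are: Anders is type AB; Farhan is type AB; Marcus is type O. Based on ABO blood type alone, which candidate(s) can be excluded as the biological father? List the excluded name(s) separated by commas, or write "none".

Marcus

A candidate is excluded only if no genotype consistent with his phenotype could produce a type A child with a type O mother.
Marcus (type O): no genotype consistent with that phenotype can produce a type-A child with a type-O mother.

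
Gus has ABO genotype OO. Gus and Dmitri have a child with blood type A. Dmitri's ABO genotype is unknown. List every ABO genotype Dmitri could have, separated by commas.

AA, AB, AO

For each candidate genotype of Dmitri, check whether crossing it with OO can produce every observed child phenotype.
  AA → possible child types {A} ✓
  AB → possible child types {A, B} ✓
  AO → possible child types {O, A} ✓
  BB → possible child types {B} ✗
  BO → possible child types {O, B} ✗
  OO → possible child types {O} ✗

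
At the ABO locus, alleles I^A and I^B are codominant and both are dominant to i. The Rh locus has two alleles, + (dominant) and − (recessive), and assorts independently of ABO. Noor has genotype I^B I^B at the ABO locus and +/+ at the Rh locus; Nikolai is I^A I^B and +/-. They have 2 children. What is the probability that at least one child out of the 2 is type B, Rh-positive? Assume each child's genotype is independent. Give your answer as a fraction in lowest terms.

3/4

ABO cross I^B I^B × I^A I^B → 1/2 B, 1/2 AB.
Rh cross +/+ × +/- → 1 Rh+; so P(type B, Rh-positive) = 1/2 × 1 = 1/2 per child.
P(none) = (1/2)^2 = 1/4; P(at least one) = 1 − 1/4 = 3/4.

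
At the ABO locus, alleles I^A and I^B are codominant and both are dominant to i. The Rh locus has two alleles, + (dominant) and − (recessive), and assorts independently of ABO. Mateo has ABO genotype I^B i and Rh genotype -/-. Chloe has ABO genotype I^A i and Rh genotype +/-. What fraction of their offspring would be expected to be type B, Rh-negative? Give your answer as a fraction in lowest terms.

1/8

ABO cross I^B i × I^A i → offspring phenotypes: 1/4 O, 1/4 A, 1/4 B, 1/4 AB.
Rh cross -/- × +/- → 1/2 Rh+, 1/2 Rh-.
Independent loci: P(type B, Rh-negative) = 1/4 × 1/2 = 1/8.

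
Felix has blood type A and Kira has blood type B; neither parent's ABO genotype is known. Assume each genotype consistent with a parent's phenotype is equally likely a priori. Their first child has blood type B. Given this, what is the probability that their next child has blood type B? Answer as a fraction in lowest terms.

5/12

Possible genotypes: Felix ∈ {I^A I^A, I^A i}; Kira ∈ {I^B I^B, I^B i}.
Weight each parental genotype pair by prior × P(type-B child):
  I^A i × I^B I^B: posterior weight 2/3; P(next child type B) = 1/2.
  I^A i × I^B i: posterior weight 1/3; P(next child type B) = 1/4.
Weighted sum = 5/12.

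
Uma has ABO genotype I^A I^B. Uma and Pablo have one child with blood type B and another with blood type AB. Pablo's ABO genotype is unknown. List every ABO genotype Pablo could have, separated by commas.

I^A I^B, I^A i, I^B I^B, I^B i

For each candidate genotype of Pablo, check whether crossing it with I^A I^B can produce every observed child phenotype.
  I^A I^A → possible child types {A, AB} ✗
  I^A I^B → possible child types {A, B, AB} ✓
  I^A i → possible child types {A, B, AB} ✓
  I^B I^B → possible child types {B, AB} ✓
  I^B i → possible child types {A, B, AB} ✓
  i i → possible child types {A, B} ✗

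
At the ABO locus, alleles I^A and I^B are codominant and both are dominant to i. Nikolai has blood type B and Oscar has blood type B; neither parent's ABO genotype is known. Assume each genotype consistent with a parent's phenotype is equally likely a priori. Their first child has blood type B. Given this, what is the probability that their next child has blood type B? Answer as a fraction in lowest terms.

19/20

Possible genotypes: Nikolai ∈ {I^B I^B, I^B i}; Oscar ∈ {I^B I^B, I^B i}.
Weight each parental genotype pair by prior × P(type-B child):
  I^B I^B × I^B I^B: posterior weight 4/15; P(next child type B) = 1.
  I^B I^B × I^B i: posterior weight 4/15; P(next child type B) = 1.
  I^B i × I^B I^B: posterior weight 4/15; P(next child type B) = 1.
  I^B i × I^B i: posterior weight 1/5; P(next child type B) = 3/4.
Weighted sum = 19/20.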